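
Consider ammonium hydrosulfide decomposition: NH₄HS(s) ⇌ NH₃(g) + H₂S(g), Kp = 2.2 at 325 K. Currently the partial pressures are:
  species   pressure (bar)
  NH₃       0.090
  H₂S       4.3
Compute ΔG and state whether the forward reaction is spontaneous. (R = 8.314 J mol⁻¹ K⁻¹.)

ΔG = -4.70 kJ/mol; the forward reaction is spontaneous

(NH₄HS is a pure solid — omitted from Qp.)
Qp = P(NH₃)·P(H₂S) = (0.090)·(4.3) = 0.387
ΔG = RT ln(Qp/Kp) = (8.314 J mol⁻¹ K⁻¹)(325 K) × ln(0.387/2.2)
   = (2.702 kJ/mol)(-1.738) = -4.70 kJ/mol
ΔG < 0, so the forward reaction is spontaneous (proceeds forward).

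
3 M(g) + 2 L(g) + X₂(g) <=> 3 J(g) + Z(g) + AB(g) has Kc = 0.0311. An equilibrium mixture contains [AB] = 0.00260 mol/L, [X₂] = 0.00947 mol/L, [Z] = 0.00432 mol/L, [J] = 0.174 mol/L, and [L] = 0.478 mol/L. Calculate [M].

[M] = 0.0958 mol/L

At equilibrium, Kc = [J]³·[Z]·[AB] / ([M]³·[L]²·[X₂]) = 0.0311.
(0.174)³·(0.00432)·(0.00260) / (([M])³·(0.478)²·(0.00947)) = 0.0311
[M]³ = 8.79×10⁻⁴ ⇒ [M] = 0.0958 mol/L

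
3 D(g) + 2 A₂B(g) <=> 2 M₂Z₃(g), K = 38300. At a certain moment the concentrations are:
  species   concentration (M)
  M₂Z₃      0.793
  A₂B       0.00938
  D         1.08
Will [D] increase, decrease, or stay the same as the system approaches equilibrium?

decrease

Q = [M₂Z₃]² / ([D]³·[A₂B]²) = (0.793)² / ((1.08)³·(0.00938)²) = 5670
Q = 5670 < K = 38300: net forward reaction.
D is a reactant, so it decreases.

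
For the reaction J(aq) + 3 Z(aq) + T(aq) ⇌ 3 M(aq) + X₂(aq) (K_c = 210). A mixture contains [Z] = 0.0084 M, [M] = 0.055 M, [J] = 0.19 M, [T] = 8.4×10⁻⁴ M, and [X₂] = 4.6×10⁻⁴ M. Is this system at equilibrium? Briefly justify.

Q_c = [M]³·[X₂] / ([J]·[Z]³·[T]) = (0.055)³·(4.6×10⁻⁴) / ((0.19)·(0.0084)³·(8.4×10⁻⁴)) = 810
Q_c = 810 > K_c = 210: net reverse reaction.

no; Q > K, reaction proceeds in reverse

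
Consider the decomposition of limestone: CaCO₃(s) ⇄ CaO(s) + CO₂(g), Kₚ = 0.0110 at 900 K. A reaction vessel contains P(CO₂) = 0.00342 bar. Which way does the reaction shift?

(CaCO₃, CaO are pure solids — omitted from Qₚ.)
Qₚ = P(CO₂) = 0.00342
Qₚ = 0.00342 < Kₚ = 0.0110, so the forward reaction proceeds.

to the right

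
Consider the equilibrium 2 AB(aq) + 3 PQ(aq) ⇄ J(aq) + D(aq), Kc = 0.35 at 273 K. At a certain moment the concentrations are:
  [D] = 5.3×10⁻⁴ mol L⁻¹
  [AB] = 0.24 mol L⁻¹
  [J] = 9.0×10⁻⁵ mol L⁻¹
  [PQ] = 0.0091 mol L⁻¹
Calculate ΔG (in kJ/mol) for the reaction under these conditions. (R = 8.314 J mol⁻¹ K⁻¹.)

Qc = [J]·[D] / ([AB]²·[PQ]³) = (9.0×10⁻⁵)·(5.3×10⁻⁴) / ((0.24)²·(0.0091)³) = 1.10
ΔG = RT ln(Qc/Kc) = (8.314 J mol⁻¹ K⁻¹)(273 K) × ln(1.10/0.35)
   = (2.270 kJ/mol)(1.145) = 2.60 kJ/mol
ΔG > 0, so the forward reaction is non-spontaneous (proceeds in reverse).

ΔG = 2.60 kJ/mol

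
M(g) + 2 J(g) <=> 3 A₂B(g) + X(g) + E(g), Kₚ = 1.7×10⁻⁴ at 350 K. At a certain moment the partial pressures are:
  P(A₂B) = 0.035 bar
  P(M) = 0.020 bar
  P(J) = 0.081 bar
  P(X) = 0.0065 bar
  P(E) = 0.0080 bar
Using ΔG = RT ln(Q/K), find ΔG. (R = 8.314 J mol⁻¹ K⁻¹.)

Qₚ = P(A₂B)³·P(X)·P(E) / (P(M)·P(J)²) = (0.035)³·(0.0065)·(0.0080) / ((0.020)·(0.081)²) = 1.70×10⁻⁵
ΔG = RT ln(Qₚ/Kₚ) = (8.314 J mol⁻¹ K⁻¹)(350 K) × ln(1.70×10⁻⁵/1.7×10⁻⁴)
   = (2.910 kJ/mol)(-2.303) = -6.70 kJ/mol
ΔG < 0, so the forward reaction is spontaneous (proceeds forward).

ΔG = -6.70 kJ/mol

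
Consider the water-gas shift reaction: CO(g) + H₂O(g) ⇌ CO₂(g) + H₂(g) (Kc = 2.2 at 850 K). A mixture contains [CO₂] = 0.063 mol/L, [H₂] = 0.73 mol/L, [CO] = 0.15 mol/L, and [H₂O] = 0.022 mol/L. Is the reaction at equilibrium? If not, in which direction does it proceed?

Qc = [CO₂]·[H₂] / ([CO]·[H₂O]) = (0.063)·(0.73) / ((0.15)·(0.022)) = 14
Qc = 14 > Kc = 2.2, so the reverse reaction proceeds.

reverse (toward reactants)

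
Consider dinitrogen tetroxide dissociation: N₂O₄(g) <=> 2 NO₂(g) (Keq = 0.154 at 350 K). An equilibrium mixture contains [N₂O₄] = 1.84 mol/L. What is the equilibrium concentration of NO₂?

At equilibrium, Keq = [NO₂]² / [N₂O₄] = 0.154.
([NO₂])² / (1.84) = 0.154
[NO₂]² = 0.283 ⇒ [NO₂] = 0.532 mol/L

[NO₂] = 0.532 mol/L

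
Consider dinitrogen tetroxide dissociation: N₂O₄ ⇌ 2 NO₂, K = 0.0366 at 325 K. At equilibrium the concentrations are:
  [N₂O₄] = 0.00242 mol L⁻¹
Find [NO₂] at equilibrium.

At equilibrium, K = [NO₂]² / [N₂O₄] = 0.0366.
([NO₂])² / (0.00242) = 0.0366
[NO₂]² = 8.86×10⁻⁵ ⇒ [NO₂] = 0.00941 mol L⁻¹

[NO₂] = 0.00941 mol L⁻¹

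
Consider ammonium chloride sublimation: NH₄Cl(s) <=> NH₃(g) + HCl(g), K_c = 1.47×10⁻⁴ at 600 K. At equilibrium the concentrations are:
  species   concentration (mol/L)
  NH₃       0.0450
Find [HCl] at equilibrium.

[HCl] = 0.00327 mol/L

(NH₄Cl is a pure solid — omitted from K_c.)
At equilibrium, K_c = [NH₃]·[HCl] = 1.47×10⁻⁴.
(0.0450)·([HCl]) = 1.47×10⁻⁴
[HCl] = 0.00327 mol/L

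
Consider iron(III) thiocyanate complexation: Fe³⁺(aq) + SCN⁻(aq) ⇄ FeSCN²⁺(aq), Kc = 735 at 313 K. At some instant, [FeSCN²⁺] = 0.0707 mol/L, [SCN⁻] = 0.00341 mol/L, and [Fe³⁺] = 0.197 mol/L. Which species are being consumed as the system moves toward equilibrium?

Fe³⁺, SCN⁻ (reactants)

Qc = [FeSCN²⁺] / ([Fe³⁺]·[SCN⁻]) = (0.0707) / ((0.197)·(0.00341)) = 105
Qc = 105 < Kc = 735: net forward reaction.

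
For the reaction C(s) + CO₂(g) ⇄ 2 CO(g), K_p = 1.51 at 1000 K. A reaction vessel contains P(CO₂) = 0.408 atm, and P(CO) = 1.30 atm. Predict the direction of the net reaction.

(C is a pure solid — omitted from Q_p.)
Q_p = P(CO)² / P(CO₂) = (1.30)² / (0.408) = 4.14
Q_p = 4.14 > K_p = 1.51, so the reverse reaction proceeds.

toward reactants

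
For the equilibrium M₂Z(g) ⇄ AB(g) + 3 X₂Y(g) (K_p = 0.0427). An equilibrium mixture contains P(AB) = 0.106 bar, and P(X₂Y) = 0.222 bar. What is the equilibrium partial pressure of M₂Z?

At equilibrium, K_p = P(AB)·P(X₂Y)³ / P(M₂Z) = 0.0427.
(0.106)·(0.222)³ / (P(M₂Z)) = 0.0427
P(M₂Z) = 0.0272 bar

P(M₂Z) = 0.0272 bar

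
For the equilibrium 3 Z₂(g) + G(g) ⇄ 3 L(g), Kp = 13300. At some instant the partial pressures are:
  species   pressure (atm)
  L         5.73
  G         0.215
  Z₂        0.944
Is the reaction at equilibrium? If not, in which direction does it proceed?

Qp = P(L)³ / (P(Z₂)³·P(G)) = (5.73)³ / ((0.944)³·(0.215)) = 1040
Qp = 1040 < Kp = 13300, so the forward reaction proceeds.

in the forward direction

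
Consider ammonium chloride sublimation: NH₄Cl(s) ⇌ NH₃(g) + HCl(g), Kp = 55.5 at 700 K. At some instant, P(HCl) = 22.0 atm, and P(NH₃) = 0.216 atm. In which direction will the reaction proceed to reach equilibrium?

to the right

(NH₄Cl is a pure solid — omitted from Qp.)
Qp = P(NH₃)·P(HCl) = (0.216)·(22.0) = 4.75
Qp = 4.75 < Kp = 55.5, so the forward reaction proceeds.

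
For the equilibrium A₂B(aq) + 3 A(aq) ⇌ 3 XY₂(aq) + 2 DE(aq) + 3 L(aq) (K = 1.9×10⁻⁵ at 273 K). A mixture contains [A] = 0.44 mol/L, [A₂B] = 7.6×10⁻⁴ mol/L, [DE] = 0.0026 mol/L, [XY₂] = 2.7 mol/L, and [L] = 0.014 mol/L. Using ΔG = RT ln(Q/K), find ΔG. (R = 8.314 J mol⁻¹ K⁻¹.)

Q = [XY₂]³·[DE]²·[L]³ / ([A₂B]·[A]³) = (2.7)³·(0.0026)²·(0.014)³ / ((7.6×10⁻⁴)·(0.44)³) = 5.64×10⁻⁶
ΔG = RT ln(Q/K) = (8.314 J mol⁻¹ K⁻¹)(273 K) × ln(5.64×10⁻⁶/1.9×10⁻⁵)
   = (2.270 kJ/mol)(-1.215) = -2.76 kJ/mol
ΔG < 0, so the forward reaction is spontaneous (proceeds forward).

ΔG = -2.76 kJ/mol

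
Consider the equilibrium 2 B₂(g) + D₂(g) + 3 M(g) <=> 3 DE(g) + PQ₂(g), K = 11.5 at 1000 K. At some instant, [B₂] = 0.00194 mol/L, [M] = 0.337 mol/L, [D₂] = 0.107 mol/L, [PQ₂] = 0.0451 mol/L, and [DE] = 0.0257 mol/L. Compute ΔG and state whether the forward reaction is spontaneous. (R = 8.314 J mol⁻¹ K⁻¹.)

ΔG = 12.2 kJ/mol; the forward reaction is non-spontaneous

Q = [DE]³·[PQ₂] / ([B₂]²·[D₂]·[M]³) = (0.0257)³·(0.0451) / ((0.00194)²·(0.107)·(0.337)³) = 49.7
ΔG = RT ln(Q/K) = (8.314 J mol⁻¹ K⁻¹)(1000 K) × ln(49.7/11.5)
   = (8.314 kJ/mol)(1.464) = 12.2 kJ/mol
ΔG > 0, so the forward reaction is non-spontaneous (proceeds in reverse).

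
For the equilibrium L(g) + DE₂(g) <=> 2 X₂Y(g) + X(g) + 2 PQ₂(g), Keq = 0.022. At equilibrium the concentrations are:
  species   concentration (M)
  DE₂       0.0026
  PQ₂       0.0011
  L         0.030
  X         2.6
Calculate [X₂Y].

[X₂Y] = 0.74 M

At equilibrium, Keq = [X₂Y]²·[X]·[PQ₂]² / ([L]·[DE₂]) = 0.022.
([X₂Y])²·(2.6)·(0.0011)² / ((0.030)·(0.0026)) = 0.022
[X₂Y]² = 0.545 ⇒ [X₂Y] = 0.74 M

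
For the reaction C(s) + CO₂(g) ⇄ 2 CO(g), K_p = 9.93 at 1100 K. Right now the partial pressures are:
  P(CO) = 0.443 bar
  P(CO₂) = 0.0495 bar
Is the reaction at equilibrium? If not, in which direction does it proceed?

(C is a pure solid — omitted from Q_p.)
Q_p = P(CO)² / P(CO₂) = (0.443)² / (0.0495) = 3.96
Q_p = 3.96 < K_p = 9.93, so the forward reaction proceeds.

forward (toward products)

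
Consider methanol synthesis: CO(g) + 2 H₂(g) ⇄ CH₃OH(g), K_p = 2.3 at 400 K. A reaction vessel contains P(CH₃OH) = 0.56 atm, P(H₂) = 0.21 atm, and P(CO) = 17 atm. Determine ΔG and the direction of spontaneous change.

ΔG = -3.74 kJ/mol; the forward reaction is spontaneous

Q_p = P(CH₃OH) / (P(CO)·P(H₂)²) = (0.56) / ((17)·(0.21)²) = 0.747
ΔG = RT ln(Q_p/K_p) = (8.314 J mol⁻¹ K⁻¹)(400 K) × ln(0.747/2.3)
   = (3.326 kJ/mol)(-1.125) = -3.74 kJ/mol
ΔG < 0, so the forward reaction is spontaneous (proceeds forward).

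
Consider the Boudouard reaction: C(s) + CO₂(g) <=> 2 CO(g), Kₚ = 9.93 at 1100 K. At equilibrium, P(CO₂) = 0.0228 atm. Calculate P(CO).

(C is a pure solid — omitted from Kₚ.)
At equilibrium, Kₚ = P(CO)² / P(CO₂) = 9.93.
(P(CO))² / (0.0228) = 9.93
P(CO)² = 0.226 ⇒ P(CO) = 0.476 atm

P(CO) = 0.476 atm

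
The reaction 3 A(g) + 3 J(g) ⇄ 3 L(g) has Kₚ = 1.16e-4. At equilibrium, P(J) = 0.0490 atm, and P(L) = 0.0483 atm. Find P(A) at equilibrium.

At equilibrium, Kₚ = P(L)³ / (P(A)³·P(J)³) = 1.16e-4.
(0.0483)³ / ((P(A))³·(0.0490)³) = 1.16e-4
P(A)³ = 8260 ⇒ P(A) = 20.2 atm

P(A) = 20.2 atm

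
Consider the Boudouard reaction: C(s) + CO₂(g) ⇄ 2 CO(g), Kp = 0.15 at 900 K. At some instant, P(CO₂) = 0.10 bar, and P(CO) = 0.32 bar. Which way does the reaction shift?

toward reactants

(C is a pure solid — omitted from Qp.)
Qp = P(CO)² / P(CO₂) = (0.32)² / (0.10) = 1.0
Qp = 1.0 > Kp = 0.15, so the reverse reaction proceeds.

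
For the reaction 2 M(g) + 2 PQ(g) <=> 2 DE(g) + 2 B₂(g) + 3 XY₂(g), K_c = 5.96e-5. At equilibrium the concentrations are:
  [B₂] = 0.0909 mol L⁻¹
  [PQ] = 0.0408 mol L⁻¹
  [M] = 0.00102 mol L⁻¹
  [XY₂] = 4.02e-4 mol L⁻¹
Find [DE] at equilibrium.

[DE] = 0.439 mol L⁻¹

At equilibrium, K_c = [DE]²·[B₂]²·[XY₂]³ / ([M]²·[PQ]²) = 5.96e-5.
([DE])²·(0.0909)²·(4.02e-4)³ / ((0.00102)²·(0.0408)²) = 5.96e-5
[DE]² = 0.192 ⇒ [DE] = 0.439 mol L⁻¹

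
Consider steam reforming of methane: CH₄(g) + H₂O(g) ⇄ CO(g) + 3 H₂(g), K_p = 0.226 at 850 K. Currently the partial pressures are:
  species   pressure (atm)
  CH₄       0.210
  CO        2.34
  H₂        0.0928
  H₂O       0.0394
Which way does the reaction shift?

neither direction; the system is at equilibrium

Q_p = P(CO)·P(H₂)³ / (P(CH₄)·P(H₂O)) = (2.34)·(0.0928)³ / ((0.210)·(0.0394)) = 0.226
Q_p = 0.226 = K_p, so the system is already at equilibrium.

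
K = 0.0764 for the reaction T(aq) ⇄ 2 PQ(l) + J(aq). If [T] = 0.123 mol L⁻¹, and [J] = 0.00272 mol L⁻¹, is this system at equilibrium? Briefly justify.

no; Q < K, reaction proceeds forward

(PQ is a pure liquid — omitted from Q.)
Q = [J] / [T] = (0.00272) / (0.123) = 0.0221
Q = 0.0221 < K = 0.0764: net forward reaction.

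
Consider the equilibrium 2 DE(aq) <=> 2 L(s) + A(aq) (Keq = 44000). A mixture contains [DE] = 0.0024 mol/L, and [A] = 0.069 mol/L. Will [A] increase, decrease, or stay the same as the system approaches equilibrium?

(L is a pure solid — omitted from Q.)
Q = [A] / [DE]² = (0.069) / (0.0024)² = 12000
Q = 12000 < Keq = 44000: net forward reaction.
A is a product, so it increases.

increase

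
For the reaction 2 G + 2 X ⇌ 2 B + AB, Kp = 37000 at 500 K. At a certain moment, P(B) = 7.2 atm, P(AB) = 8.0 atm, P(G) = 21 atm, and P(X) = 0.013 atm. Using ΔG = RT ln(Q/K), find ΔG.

Qp = P(B)²·P(AB) / (P(G)²·P(X)²) = (7.2)²·(8.0) / ((21)²·(0.013)²) = 5560
ΔG = RT ln(Qp/Kp) = (8.314 J mol⁻¹ K⁻¹)(500 K) × ln(5560/37000)
   = (4.157 kJ/mol)(-1.895) = -7.88 kJ/mol
ΔG < 0, so the forward reaction is spontaneous (proceeds forward).

ΔG = -7.88 kJ/mol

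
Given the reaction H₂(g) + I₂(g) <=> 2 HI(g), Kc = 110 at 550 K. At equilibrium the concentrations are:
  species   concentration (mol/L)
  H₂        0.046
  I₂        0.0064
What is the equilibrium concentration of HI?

[HI] = 0.18 mol/L

At equilibrium, Kc = [HI]² / ([H₂]·[I₂]) = 110.
([HI])² / ((0.046)·(0.0064)) = 110
[HI]² = 0.0324 ⇒ [HI] = 0.18 mol/L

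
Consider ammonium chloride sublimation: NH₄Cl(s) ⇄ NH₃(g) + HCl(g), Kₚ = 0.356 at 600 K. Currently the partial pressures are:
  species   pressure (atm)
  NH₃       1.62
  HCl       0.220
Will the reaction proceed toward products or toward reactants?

at equilibrium

(NH₄Cl is a pure solid — omitted from Qₚ.)
Qₚ = P(NH₃)·P(HCl) = (1.62)·(0.220) = 0.356
Qₚ = 0.356 = Kₚ, so the system is already at equilibrium.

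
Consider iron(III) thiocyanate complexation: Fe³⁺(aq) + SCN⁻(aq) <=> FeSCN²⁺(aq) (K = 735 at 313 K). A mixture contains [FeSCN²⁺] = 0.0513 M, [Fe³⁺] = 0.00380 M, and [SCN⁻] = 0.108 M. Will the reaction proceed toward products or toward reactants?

Q = [FeSCN²⁺] / ([Fe³⁺]·[SCN⁻]) = (0.0513) / ((0.00380)·(0.108)) = 125
Q = 125 < K = 735, so the forward reaction proceeds.

toward products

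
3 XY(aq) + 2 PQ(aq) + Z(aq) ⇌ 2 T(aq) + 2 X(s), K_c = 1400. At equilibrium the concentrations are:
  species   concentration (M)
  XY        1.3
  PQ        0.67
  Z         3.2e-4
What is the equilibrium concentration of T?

(X is a pure solid — omitted from K_c.)
At equilibrium, K_c = [T]² / ([XY]³·[PQ]²·[Z]) = 1400.
([T])² / ((1.3)³·(0.67)²·(3.2e-4)) = 1400
[T]² = 0.442 ⇒ [T] = 0.66 M

[T] = 0.66 M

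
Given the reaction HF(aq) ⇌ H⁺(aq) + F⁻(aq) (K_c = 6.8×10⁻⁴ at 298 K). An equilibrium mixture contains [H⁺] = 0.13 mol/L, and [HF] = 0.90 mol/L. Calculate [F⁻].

[F⁻] = 0.0047 mol/L

At equilibrium, K_c = [H⁺]·[F⁻] / [HF] = 6.8×10⁻⁴.
(0.13)·([F⁻]) / (0.90) = 6.8×10⁻⁴
[F⁻] = 0.00471 = 0.0047 mol/L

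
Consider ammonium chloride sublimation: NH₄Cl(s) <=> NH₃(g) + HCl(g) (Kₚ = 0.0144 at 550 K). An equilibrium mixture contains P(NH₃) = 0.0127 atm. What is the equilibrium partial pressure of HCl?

(NH₄Cl is a pure solid — omitted from Kₚ.)
At equilibrium, Kₚ = P(NH₃)·P(HCl) = 0.0144.
(0.0127)·(P(HCl)) = 0.0144
P(HCl) = 1.13 atm

P(HCl) = 1.13 atm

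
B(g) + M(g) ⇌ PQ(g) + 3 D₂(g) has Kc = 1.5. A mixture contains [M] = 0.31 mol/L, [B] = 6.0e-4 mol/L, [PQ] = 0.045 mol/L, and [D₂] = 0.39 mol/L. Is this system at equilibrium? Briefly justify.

no; Q > K, reaction proceeds in reverse

Qc = [PQ]·[D₂]³ / ([B]·[M]) = (0.045)·(0.39)³ / ((6.0e-4)·(0.31)) = 14
Qc = 14 > Kc = 1.5: net reverse reaction.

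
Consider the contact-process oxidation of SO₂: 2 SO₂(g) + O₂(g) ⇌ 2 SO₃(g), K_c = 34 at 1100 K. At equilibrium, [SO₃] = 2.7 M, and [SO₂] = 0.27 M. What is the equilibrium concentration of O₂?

At equilibrium, K_c = [SO₃]² / ([SO₂]²·[O₂]) = 34.
(2.7)² / ((0.27)²·([O₂])) = 34
[O₂] = 2.94 = 2.9 M

[O₂] = 2.9 M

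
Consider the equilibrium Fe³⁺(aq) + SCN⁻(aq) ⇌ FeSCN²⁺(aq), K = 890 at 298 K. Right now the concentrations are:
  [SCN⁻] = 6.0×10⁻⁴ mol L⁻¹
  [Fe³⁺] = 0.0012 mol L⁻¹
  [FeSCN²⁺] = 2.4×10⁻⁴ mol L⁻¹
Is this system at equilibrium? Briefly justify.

Q = [FeSCN²⁺] / ([Fe³⁺]·[SCN⁻]) = (2.4×10⁻⁴) / ((0.0012)·(6.0×10⁻⁴)) = 330
Q = 330 < K = 890: net forward reaction.

no; Q < K, reaction proceeds forward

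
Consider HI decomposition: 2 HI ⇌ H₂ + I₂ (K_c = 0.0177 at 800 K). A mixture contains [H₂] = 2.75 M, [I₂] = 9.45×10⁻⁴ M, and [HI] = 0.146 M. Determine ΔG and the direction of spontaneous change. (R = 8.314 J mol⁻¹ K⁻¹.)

ΔG = 12.8 kJ/mol; the forward reaction is non-spontaneous

Q_c = [H₂]·[I₂] / [HI]² = (2.75)·(9.45×10⁻⁴) / (0.146)² = 0.122
ΔG = RT ln(Q_c/K_c) = (8.314 J mol⁻¹ K⁻¹)(800 K) × ln(0.122/0.0177)
   = (6.651 kJ/mol)(1.930) = 12.8 kJ/mol
ΔG > 0, so the forward reaction is non-spontaneous (proceeds in reverse).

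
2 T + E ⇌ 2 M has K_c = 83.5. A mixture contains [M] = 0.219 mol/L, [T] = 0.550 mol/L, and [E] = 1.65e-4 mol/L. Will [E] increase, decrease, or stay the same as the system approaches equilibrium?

increase

Q_c = [M]² / ([T]²·[E]) = (0.219)² / ((0.550)²·(1.65e-4)) = 961
Q_c = 961 > K_c = 83.5: net reverse reaction.
E is a reactant, so it increases.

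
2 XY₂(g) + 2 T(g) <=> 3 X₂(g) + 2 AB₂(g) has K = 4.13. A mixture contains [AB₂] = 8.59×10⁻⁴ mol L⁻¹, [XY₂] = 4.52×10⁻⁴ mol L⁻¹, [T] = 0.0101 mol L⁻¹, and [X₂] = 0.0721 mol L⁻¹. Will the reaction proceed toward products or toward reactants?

to the left

Q = [X₂]³·[AB₂]² / ([XY₂]²·[T]²) = (0.0721)³·(8.59×10⁻⁴)² / ((4.52×10⁻⁴)²·(0.0101)²) = 13.3
Q = 13.3 > K = 4.13, so the reverse reaction proceeds.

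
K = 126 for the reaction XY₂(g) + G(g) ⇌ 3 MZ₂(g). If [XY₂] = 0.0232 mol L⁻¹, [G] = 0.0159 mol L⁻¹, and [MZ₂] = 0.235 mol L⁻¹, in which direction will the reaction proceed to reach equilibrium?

to the right

Q = [MZ₂]³ / ([XY₂]·[G]) = (0.235)³ / ((0.0232)·(0.0159)) = 35.2
Q = 35.2 < K = 126, so the forward reaction proceeds.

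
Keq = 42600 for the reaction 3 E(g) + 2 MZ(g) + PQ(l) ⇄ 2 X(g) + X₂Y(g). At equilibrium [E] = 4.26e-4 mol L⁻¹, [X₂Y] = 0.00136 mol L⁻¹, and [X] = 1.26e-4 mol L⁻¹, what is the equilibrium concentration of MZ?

[MZ] = 0.00256 mol L⁻¹

(PQ is a pure liquid — omitted from Keq.)
At equilibrium, Keq = [X]²·[X₂Y] / ([E]³·[MZ]²) = 42600.
(1.26e-4)²·(0.00136) / ((4.26e-4)³·([MZ])²) = 42600
[MZ]² = 6.56e-6 ⇒ [MZ] = 0.00256 mol L⁻¹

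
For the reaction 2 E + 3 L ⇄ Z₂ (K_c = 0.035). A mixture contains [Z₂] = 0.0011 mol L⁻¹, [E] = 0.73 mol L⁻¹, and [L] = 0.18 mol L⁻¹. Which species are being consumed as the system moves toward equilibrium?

Q_c = [Z₂] / ([E]²·[L]³) = (0.0011) / ((0.73)²·(0.18)³) = 0.35
Q_c = 0.35 > K_c = 0.035: net reverse reaction.

Z₂ (products)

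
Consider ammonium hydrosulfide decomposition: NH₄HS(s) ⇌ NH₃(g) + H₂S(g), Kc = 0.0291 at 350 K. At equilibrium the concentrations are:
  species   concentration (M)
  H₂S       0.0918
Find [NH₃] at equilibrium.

[NH₃] = 0.317 M

(NH₄HS is a pure solid — omitted from Kc.)
At equilibrium, Kc = [NH₃]·[H₂S] = 0.0291.
([NH₃])·(0.0918) = 0.0291
[NH₃] = 0.317 M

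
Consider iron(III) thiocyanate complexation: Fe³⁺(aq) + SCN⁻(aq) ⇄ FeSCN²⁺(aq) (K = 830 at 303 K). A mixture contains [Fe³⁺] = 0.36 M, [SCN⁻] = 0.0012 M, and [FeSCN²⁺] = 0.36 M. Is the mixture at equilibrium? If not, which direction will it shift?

yes, at equilibrium

Q = [FeSCN²⁺] / ([Fe³⁺]·[SCN⁻]) = (0.36) / ((0.36)·(0.0012)) = 830
Q = 830 = K; the system is at equilibrium.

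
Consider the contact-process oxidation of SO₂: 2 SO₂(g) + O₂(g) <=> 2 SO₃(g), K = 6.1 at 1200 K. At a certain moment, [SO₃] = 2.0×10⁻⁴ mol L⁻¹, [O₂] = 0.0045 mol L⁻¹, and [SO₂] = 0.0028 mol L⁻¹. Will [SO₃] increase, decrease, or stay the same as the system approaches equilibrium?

Q = [SO₃]² / ([SO₂]²·[O₂]) = (2.0×10⁻⁴)² / ((0.0028)²·(0.0045)) = 1.1
Q = 1.1 < K = 6.1: net forward reaction.
SO₃ is a product, so it increases.

increase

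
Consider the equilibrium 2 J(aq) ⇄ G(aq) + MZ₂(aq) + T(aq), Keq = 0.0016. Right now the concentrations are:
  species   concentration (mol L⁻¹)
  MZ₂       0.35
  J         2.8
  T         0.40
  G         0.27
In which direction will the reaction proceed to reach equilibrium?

Q = [G]·[MZ₂]·[T] / [J]² = (0.27)·(0.35)·(0.40) / (2.8)² = 0.0048
Q = 0.0048 > Keq = 0.0016, so the reverse reaction proceeds.

reverse (toward reactants)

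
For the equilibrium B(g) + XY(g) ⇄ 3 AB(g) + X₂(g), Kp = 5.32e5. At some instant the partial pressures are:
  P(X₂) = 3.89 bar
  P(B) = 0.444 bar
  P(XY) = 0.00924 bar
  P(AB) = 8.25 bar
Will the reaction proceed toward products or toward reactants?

Qp = P(AB)³·P(X₂) / (P(B)·P(XY)) = (8.25)³·(3.89) / ((0.444)·(0.00924)) = 5.32e5
Qp = 5.32e5 = Kp, so the system is already at equilibrium.

neither direction; the system is at equilibrium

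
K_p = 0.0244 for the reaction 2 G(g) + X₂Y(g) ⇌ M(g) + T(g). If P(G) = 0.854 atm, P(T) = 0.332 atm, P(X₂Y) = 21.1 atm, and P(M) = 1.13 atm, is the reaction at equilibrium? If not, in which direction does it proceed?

no net change (already at equilibrium)

Q_p = P(M)·P(T) / (P(G)²·P(X₂Y)) = (1.13)·(0.332) / ((0.854)²·(21.1)) = 0.0244
Q_p = 0.0244 = K_p, so the system is already at equilibrium.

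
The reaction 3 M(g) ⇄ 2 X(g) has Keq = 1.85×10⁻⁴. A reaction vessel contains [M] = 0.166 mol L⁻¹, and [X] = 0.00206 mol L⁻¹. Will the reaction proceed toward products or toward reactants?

in the reverse direction

Q = [X]² / [M]³ = (0.00206)² / (0.166)³ = 9.28×10⁻⁴
Q = 9.28×10⁻⁴ > Keq = 1.85×10⁻⁴, so the reverse reaction proceeds.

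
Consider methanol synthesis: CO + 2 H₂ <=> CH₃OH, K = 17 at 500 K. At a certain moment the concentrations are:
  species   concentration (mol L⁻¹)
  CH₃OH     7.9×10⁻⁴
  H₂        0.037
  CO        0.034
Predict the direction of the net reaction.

at equilibrium

Q = [CH₃OH] / ([CO]·[H₂]²) = (7.9×10⁻⁴) / ((0.034)·(0.037)²) = 17
Q = 17 = K, so the system is already at equilibrium.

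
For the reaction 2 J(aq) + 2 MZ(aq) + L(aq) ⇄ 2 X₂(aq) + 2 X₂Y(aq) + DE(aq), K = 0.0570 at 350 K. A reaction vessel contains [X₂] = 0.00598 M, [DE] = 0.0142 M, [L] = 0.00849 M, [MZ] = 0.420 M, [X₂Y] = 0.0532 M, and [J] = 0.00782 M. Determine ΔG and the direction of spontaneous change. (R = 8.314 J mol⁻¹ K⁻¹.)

ΔG = -3.75 kJ/mol; the forward reaction is spontaneous

Q = [X₂]²·[X₂Y]²·[DE] / ([J]²·[MZ]²·[L]) = (0.00598)²·(0.0532)²·(0.0142) / ((0.00782)²·(0.420)²·(0.00849)) = 0.0157
ΔG = RT ln(Q/K) = (8.314 J mol⁻¹ K⁻¹)(350 K) × ln(0.0157/0.0570)
   = (2.910 kJ/mol)(-1.289) = -3.75 kJ/mol
ΔG < 0, so the forward reaction is spontaneous (proceeds forward).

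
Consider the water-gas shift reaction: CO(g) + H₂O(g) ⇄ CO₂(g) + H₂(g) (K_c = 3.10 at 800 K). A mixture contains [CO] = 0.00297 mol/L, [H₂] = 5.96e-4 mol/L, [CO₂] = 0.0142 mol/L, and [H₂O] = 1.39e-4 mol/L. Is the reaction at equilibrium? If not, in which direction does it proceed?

to the left

Q_c = [CO₂]·[H₂] / ([CO]·[H₂O]) = (0.0142)·(5.96e-4) / ((0.00297)·(1.39e-4)) = 20.5
Q_c = 20.5 > K_c = 3.10, so the reverse reaction proceeds.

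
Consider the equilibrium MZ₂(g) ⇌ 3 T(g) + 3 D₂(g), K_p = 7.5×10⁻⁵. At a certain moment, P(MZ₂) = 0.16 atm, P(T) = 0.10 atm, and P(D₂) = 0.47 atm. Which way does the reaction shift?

to the left

Q_p = P(T)³·P(D₂)³ / P(MZ₂) = (0.10)³·(0.47)³ / (0.16) = 6.5×10⁻⁴
Q_p = 6.5×10⁻⁴ > K_p = 7.5×10⁻⁵, so the reverse reaction proceeds.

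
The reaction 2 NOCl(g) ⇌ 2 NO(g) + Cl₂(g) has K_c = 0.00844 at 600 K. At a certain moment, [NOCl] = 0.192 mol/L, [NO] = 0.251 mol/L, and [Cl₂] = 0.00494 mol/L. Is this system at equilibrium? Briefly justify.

Q_c = [NO]²·[Cl₂] / [NOCl]² = (0.251)²·(0.00494) / (0.192)² = 0.00844
Q_c = 0.00844 = K_c; the system is at equilibrium.

yes, at equilibrium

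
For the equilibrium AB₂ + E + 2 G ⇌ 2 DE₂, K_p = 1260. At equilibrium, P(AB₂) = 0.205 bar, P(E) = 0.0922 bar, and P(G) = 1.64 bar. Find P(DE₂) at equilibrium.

At equilibrium, K_p = P(DE₂)² / (P(AB₂)·P(E)·P(G)²) = 1260.
(P(DE₂))² / ((0.205)·(0.0922)·(1.64)²) = 1260
P(DE₂)² = 64.1 ⇒ P(DE₂) = 8.00 bar

P(DE₂) = 8.00 bar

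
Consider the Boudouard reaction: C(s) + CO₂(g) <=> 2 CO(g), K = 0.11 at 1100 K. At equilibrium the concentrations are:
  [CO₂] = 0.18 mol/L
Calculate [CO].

[CO] = 0.14 mol/L

(C is a pure solid — omitted from K.)
At equilibrium, K = [CO]² / [CO₂] = 0.11.
([CO])² / (0.18) = 0.11
[CO]² = 0.0198 ⇒ [CO] = 0.14 mol/L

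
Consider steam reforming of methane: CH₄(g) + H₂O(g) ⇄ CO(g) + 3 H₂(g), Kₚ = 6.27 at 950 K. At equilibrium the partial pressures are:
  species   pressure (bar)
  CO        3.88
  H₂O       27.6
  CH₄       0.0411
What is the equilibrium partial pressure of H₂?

P(H₂) = 1.22 bar

At equilibrium, Kₚ = P(CO)·P(H₂)³ / (P(CH₄)·P(H₂O)) = 6.27.
(3.88)·(P(H₂))³ / ((0.0411)·(27.6)) = 6.27
P(H₂)³ = 1.83 ⇒ P(H₂) = 1.22 bar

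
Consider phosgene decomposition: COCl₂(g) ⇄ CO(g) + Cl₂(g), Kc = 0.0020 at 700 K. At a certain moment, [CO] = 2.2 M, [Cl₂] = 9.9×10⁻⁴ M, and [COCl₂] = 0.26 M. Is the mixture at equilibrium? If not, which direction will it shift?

Qc = [CO]·[Cl₂] / [COCl₂] = (2.2)·(9.9×10⁻⁴) / (0.26) = 0.0084
Qc = 0.0084 > Kc = 0.0020: net reverse reaction.

no; Q > K, reaction proceeds in reverse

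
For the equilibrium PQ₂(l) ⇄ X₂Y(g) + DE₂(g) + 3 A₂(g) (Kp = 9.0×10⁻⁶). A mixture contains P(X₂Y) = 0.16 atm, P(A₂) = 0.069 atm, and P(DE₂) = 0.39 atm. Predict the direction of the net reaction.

(PQ₂ is a pure liquid — omitted from Qp.)
Qp = P(X₂Y)·P(DE₂)·P(A₂)³ = (0.16)·(0.39)·(0.069)³ = 2.0×10⁻⁵
Qp = 2.0×10⁻⁵ > Kp = 9.0×10⁻⁶, so the reverse reaction proceeds.

to the left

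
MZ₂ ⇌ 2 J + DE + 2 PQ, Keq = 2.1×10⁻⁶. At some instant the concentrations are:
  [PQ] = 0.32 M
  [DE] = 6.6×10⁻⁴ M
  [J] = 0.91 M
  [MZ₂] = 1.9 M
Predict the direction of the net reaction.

toward reactants

Q = [J]²·[DE]·[PQ]² / [MZ₂] = (0.91)²·(6.6×10⁻⁴)·(0.32)² / (1.9) = 2.9×10⁻⁵
Q = 2.9×10⁻⁵ > Keq = 2.1×10⁻⁶, so the reverse reaction proceeds.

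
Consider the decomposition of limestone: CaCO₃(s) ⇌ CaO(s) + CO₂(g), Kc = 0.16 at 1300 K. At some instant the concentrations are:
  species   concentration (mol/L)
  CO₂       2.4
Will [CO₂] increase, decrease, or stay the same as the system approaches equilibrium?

(CaCO₃, CaO are pure solids — omitted from Qc.)
Qc = [CO₂] = 2.4
Qc = 2.4 > Kc = 0.16: net reverse reaction.
CO₂ is a product, so it decreases.

decrease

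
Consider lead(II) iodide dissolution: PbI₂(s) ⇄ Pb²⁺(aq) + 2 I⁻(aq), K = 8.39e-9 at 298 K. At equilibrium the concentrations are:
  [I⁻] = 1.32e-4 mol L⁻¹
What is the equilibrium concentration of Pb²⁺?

(PbI₂ is a pure solid — omitted from K.)
At equilibrium, K = [Pb²⁺]·[I⁻]² = 8.39e-9.
([Pb²⁺])·(1.32e-4)² = 8.39e-9
[Pb²⁺] = 0.482 mol L⁻¹

[Pb²⁺] = 0.482 mol L⁻¹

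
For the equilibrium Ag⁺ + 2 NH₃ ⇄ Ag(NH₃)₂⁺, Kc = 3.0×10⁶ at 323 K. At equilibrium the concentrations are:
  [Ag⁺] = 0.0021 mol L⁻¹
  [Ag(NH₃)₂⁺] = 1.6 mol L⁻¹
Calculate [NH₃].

[NH₃] = 0.016 mol L⁻¹

At equilibrium, Kc = [Ag(NH₃)₂⁺] / ([Ag⁺]·[NH₃]²) = 3.0×10⁶.
(1.6) / ((0.0021)·([NH₃])²) = 3.0×10⁶
[NH₃]² = 2.54×10⁻⁴ ⇒ [NH₃] = 0.016 mol L⁻¹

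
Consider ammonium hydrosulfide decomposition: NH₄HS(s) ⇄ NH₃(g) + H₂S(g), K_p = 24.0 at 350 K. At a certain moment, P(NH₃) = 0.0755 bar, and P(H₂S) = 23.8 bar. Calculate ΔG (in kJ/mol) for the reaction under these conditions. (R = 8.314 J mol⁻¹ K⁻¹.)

ΔG = -7.54 kJ/mol

(NH₄HS is a pure solid — omitted from Q_p.)
Q_p = P(NH₃)·P(H₂S) = (0.0755)·(23.8) = 1.80
ΔG = RT ln(Q_p/K_p) = (8.314 J mol⁻¹ K⁻¹)(350 K) × ln(1.80/24.0)
   = (2.910 kJ/mol)(-2.590) = -7.54 kJ/mol
ΔG < 0, so the forward reaction is spontaneous (proceeds forward).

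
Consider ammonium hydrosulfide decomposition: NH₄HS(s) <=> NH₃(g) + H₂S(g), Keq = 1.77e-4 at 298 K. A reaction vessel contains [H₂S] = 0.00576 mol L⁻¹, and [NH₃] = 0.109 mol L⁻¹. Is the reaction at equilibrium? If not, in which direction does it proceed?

to the left

(NH₄HS is a pure solid — omitted from Q.)
Q = [NH₃]·[H₂S] = (0.109)·(0.00576) = 6.28e-4
Q = 6.28e-4 > Keq = 1.77e-4, so the reverse reaction proceeds.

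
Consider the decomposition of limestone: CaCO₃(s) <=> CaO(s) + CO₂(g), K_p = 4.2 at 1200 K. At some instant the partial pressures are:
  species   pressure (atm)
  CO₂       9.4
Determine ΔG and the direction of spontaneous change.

ΔG = 8.04 kJ/mol; the forward reaction is non-spontaneous

(CaCO₃, CaO are pure solids — omitted from Q_p.)
Q_p = P(CO₂) = 9.40
ΔG = RT ln(Q_p/K_p) = (8.314 J mol⁻¹ K⁻¹)(1200 K) × ln(9.40/4.2)
   = (9.977 kJ/mol)(0.8056) = 8.04 kJ/mol
ΔG > 0, so the forward reaction is non-spontaneous (proceeds in reverse).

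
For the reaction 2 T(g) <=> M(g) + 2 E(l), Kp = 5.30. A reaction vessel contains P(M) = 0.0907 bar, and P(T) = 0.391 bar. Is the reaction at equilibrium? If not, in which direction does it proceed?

forward (toward products)

(E is a pure liquid — omitted from Qp.)
Qp = P(M) / P(T)² = (0.0907) / (0.391)² = 0.593
Qp = 0.593 < Kp = 5.30, so the forward reaction proceeds.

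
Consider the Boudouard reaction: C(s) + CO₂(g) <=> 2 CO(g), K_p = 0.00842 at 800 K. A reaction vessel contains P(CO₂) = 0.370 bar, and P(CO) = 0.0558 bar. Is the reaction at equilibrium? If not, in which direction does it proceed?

no net change (already at equilibrium)

(C is a pure solid — omitted from Q_p.)
Q_p = P(CO)² / P(CO₂) = (0.0558)² / (0.370) = 0.00842
Q_p = 0.00842 = K_p, so the system is already at equilibrium.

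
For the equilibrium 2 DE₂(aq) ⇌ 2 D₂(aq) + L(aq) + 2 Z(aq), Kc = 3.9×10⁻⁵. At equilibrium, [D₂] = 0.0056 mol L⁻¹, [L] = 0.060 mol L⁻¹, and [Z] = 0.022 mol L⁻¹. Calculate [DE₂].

At equilibrium, Kc = [D₂]²·[L]·[Z]² / [DE₂]² = 3.9×10⁻⁵.
(0.0056)²·(0.060)·(0.022)² / ([DE₂])² = 3.9×10⁻⁵
[DE₂]² = 2.34×10⁻⁵ ⇒ [DE₂] = 0.0048 mol L⁻¹

[DE₂] = 0.0048 mol L⁻¹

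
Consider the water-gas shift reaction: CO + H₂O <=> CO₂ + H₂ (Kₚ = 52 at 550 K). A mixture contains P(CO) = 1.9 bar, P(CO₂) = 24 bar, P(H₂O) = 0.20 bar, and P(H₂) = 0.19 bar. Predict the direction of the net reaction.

in the forward direction

Qₚ = P(CO₂)·P(H₂) / (P(CO)·P(H₂O)) = (24)·(0.19) / ((1.9)·(0.20)) = 12
Qₚ = 12 < Kₚ = 52, so the forward reaction proceeds.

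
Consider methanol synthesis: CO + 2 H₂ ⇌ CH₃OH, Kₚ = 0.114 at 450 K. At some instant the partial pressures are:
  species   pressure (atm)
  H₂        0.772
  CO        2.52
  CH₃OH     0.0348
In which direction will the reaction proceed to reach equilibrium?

Qₚ = P(CH₃OH) / (P(CO)·P(H₂)²) = (0.0348) / ((2.52)·(0.772)²) = 0.0232
Qₚ = 0.0232 < Kₚ = 0.114, so the forward reaction proceeds.

forward (toward products)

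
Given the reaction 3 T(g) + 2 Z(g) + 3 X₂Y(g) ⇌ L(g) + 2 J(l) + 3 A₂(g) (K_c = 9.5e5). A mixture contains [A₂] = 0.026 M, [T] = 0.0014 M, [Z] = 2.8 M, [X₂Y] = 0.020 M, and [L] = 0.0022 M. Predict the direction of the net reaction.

in the forward direction

(J is a pure liquid — omitted from Q_c.)
Q_c = [L]·[A₂]³ / ([T]³·[Z]²·[X₂Y]³) = (0.0022)·(0.026)³ / ((0.0014)³·(2.8)²·(0.020)³) = 2.2e5
Q_c = 2.2e5 < K_c = 9.5e5, so the forward reaction proceeds.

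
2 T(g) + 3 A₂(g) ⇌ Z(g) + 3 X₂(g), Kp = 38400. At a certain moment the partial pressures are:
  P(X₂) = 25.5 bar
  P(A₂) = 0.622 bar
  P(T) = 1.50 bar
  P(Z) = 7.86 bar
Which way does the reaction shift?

Qp = P(Z)·P(X₂)³ / (P(T)²·P(A₂)³) = (7.86)·(25.5)³ / ((1.50)²·(0.622)³) = 2.41×10⁵
Qp = 2.41×10⁵ > Kp = 38400, so the reverse reaction proceeds.

to the left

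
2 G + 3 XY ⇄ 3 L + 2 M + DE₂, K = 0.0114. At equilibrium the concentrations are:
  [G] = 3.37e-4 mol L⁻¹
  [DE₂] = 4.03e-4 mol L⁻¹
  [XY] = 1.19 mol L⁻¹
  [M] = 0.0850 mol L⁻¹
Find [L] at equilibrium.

At equilibrium, K = [L]³·[M]²·[DE₂] / ([G]²·[XY]³) = 0.0114.
([L])³·(0.0850)²·(4.03e-4) / ((3.37e-4)²·(1.19)³) = 0.0114
[L]³ = 7.49e-4 ⇒ [L] = 0.0908 mol L⁻¹

[L] = 0.0908 mol L⁻¹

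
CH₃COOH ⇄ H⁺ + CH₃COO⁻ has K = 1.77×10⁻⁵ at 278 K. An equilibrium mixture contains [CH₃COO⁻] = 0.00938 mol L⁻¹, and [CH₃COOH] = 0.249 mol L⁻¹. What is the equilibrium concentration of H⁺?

[H⁺] = 4.70×10⁻⁴ mol L⁻¹

At equilibrium, K = [H⁺]·[CH₃COO⁻] / [CH₃COOH] = 1.77×10⁻⁵.
([H⁺])·(0.00938) / (0.249) = 1.77×10⁻⁵
[H⁺] = 4.70×10⁻⁴ mol L⁻¹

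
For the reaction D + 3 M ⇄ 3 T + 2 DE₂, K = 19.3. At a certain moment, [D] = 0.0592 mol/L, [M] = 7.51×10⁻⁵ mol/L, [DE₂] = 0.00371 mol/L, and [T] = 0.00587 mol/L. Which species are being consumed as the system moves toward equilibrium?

T, DE₂ (products)

Q = [T]³·[DE₂]² / ([D]·[M]³) = (0.00587)³·(0.00371)² / ((0.0592)·(7.51×10⁻⁵)³) = 111
Q = 111 > K = 19.3: net reverse reaction.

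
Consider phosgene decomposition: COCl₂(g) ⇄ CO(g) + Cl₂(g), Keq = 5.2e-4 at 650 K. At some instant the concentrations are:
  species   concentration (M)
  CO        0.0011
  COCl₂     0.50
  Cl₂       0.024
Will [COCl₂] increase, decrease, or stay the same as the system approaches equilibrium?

decrease

Q = [CO]·[Cl₂] / [COCl₂] = (0.0011)·(0.024) / (0.50) = 5.3e-5
Q = 5.3e-5 < Keq = 5.2e-4: net forward reaction.
COCl₂ is a reactant, so it decreases.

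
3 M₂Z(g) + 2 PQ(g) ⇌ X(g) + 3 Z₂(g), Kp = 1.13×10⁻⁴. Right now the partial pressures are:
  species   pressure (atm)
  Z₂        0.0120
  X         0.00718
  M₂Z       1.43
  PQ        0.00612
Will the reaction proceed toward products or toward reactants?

neither direction; the system is at equilibrium

Qp = P(X)·P(Z₂)³ / (P(M₂Z)³·P(PQ)²) = (0.00718)·(0.0120)³ / ((1.43)³·(0.00612)²) = 1.13×10⁻⁴
Qp = 1.13×10⁻⁴ = Kp, so the system is already at equilibrium.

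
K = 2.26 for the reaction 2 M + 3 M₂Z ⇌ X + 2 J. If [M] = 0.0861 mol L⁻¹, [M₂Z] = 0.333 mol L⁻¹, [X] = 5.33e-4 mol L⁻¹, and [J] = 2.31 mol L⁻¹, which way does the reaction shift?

Q = [X]·[J]² / ([M]²·[M₂Z]³) = (5.33e-4)·(2.31)² / ((0.0861)²·(0.333)³) = 10.4
Q = 10.4 > K = 2.26, so the reverse reaction proceeds.

to the left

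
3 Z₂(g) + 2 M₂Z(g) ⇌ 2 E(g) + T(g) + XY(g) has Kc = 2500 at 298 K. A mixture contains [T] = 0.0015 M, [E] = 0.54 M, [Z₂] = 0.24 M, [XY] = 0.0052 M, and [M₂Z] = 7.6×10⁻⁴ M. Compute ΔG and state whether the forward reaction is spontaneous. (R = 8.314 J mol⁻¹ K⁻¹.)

Qc = [E]²·[T]·[XY] / ([Z₂]³·[M₂Z]²) = (0.54)²·(0.0015)·(0.0052) / ((0.24)³·(7.6×10⁻⁴)²) = 285
ΔG = RT ln(Qc/Kc) = (8.314 J mol⁻¹ K⁻¹)(298 K) × ln(285/2500)
   = (2.478 kJ/mol)(-2.172) = -5.38 kJ/mol
ΔG < 0, so the forward reaction is spontaneous (proceeds forward).

ΔG = -5.38 kJ/mol; the forward reaction is spontaneous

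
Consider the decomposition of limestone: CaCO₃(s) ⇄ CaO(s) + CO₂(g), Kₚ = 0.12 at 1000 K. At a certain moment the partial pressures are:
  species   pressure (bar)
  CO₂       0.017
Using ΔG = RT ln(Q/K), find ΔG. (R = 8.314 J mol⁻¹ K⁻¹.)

ΔG = -16.2 kJ/mol

(CaCO₃, CaO are pure solids — omitted from Qₚ.)
Qₚ = P(CO₂) = 0.0170
ΔG = RT ln(Qₚ/Kₚ) = (8.314 J mol⁻¹ K⁻¹)(1000 K) × ln(0.0170/0.12)
   = (8.314 kJ/mol)(-1.954) = -16.2 kJ/mol
ΔG < 0, so the forward reaction is spontaneous (proceeds forward).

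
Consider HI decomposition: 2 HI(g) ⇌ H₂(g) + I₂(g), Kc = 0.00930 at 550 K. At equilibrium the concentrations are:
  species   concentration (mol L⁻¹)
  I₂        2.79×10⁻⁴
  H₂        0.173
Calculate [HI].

At equilibrium, Kc = [H₂]·[I₂] / [HI]² = 0.00930.
(0.173)·(2.79×10⁻⁴) / ([HI])² = 0.00930
[HI]² = 0.00519 ⇒ [HI] = 0.0720 mol L⁻¹

[HI] = 0.0720 mol L⁻¹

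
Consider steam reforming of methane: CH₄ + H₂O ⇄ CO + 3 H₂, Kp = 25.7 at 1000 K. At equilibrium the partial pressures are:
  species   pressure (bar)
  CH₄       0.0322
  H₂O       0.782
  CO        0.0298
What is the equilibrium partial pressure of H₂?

P(H₂) = 2.79 bar

At equilibrium, Kp = P(CO)·P(H₂)³ / (P(CH₄)·P(H₂O)) = 25.7.
(0.0298)·(P(H₂))³ / ((0.0322)·(0.782)) = 25.7
P(H₂)³ = 21.7 ⇒ P(H₂) = 2.79 bar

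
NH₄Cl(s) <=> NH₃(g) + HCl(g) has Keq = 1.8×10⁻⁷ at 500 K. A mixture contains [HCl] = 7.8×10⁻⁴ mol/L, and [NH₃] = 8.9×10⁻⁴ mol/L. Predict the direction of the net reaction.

(NH₄Cl is a pure solid — omitted from Q.)
Q = [NH₃]·[HCl] = (8.9×10⁻⁴)·(7.8×10⁻⁴) = 6.9×10⁻⁷
Q = 6.9×10⁻⁷ > Keq = 1.8×10⁻⁷, so the reverse reaction proceeds.

toward reactants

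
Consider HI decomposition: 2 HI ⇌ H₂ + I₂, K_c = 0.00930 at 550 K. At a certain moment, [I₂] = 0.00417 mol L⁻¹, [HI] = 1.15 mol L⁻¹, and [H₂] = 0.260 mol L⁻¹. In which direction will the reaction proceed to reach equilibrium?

in the forward direction

Q_c = [H₂]·[I₂] / [HI]² = (0.260)·(0.00417) / (1.15)² = 8.20×10⁻⁴
Q_c = 8.20×10⁻⁴ < K_c = 0.00930, so the forward reaction proceeds.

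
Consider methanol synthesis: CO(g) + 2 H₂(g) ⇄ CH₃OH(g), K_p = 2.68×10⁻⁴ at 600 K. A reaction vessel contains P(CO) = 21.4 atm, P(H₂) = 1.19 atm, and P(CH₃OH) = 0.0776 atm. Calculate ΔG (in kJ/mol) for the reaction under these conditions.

Q_p = P(CH₃OH) / (P(CO)·P(H₂)²) = (0.0776) / ((21.4)·(1.19)²) = 0.00256
ΔG = RT ln(Q_p/K_p) = (8.314 J mol⁻¹ K⁻¹)(600 K) × ln(0.00256/2.68×10⁻⁴)
   = (4.988 kJ/mol)(2.257) = 11.3 kJ/mol
ΔG > 0, so the forward reaction is non-spontaneous (proceeds in reverse).

ΔG = 11.3 kJ/mol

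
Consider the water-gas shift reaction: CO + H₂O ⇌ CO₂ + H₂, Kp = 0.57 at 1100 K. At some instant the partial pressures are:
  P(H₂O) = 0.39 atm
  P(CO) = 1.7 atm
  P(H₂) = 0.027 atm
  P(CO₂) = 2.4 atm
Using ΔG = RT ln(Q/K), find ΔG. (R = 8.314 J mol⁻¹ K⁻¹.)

Qp = P(CO₂)·P(H₂) / (P(CO)·P(H₂O)) = (2.4)·(0.027) / ((1.7)·(0.39)) = 0.0977
ΔG = RT ln(Qp/Kp) = (8.314 J mol⁻¹ K⁻¹)(1100 K) × ln(0.0977/0.57)
   = (9.145 kJ/mol)(-1.764) = -16.1 kJ/mol
ΔG < 0, so the forward reaction is spontaneous (proceeds forward).

ΔG = -16.1 kJ/mol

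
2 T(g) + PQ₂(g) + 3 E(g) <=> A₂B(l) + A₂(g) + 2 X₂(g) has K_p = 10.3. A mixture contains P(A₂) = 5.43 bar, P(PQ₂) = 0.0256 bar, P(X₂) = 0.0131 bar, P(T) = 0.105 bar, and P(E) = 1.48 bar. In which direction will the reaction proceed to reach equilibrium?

(A₂B is a pure liquid — omitted from Q_p.)
Q_p = P(A₂)·P(X₂)² / (P(T)²·P(PQ₂)·P(E)³) = (5.43)·(0.0131)² / ((0.105)²·(0.0256)·(1.48)³) = 1.02
Q_p = 1.02 < K_p = 10.3, so the forward reaction proceeds.

to the right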